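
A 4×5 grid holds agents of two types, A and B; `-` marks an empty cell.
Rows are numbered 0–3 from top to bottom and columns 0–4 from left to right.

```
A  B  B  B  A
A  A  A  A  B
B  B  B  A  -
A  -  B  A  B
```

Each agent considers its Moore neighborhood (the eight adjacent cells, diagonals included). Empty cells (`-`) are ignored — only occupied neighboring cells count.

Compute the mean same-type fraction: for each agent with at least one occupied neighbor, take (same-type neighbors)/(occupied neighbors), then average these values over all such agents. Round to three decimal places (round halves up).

0.332

Row 0: (0,0)A 2/3 · (0,1)B 1/5 · (0,2)B 2/5 · (0,3)B 2/5 · (0,4)A 1/3
Row 1: (1,0)A 2/5 · (1,1)A 3/8 · (1,2)A 3/8 · (1,3)A 3/7 · (1,4)B 1/4
Row 2: (2,0)B 1/4 · (2,1)B 3/7 · (2,2)B 2/7 · (2,3)A 3/7
Row 3: (3,0)A 0/2 · (3,2)B 2/4 · (3,3)A 1/4 · (3,4)B 0/2
Sum over 18 agents: 2/3 + 1/5 + 2/5 + 2/5 + 1/3 + 2/5 + 3/8 + 3/8 + 3/7 + 1/4 + 1/4 + 3/7 + 2/7 + 3/7 + 0/2 + 2/4 + 1/4 + 0/2 = 209/35; mean = 209/35 ÷ 18 = 209/630 = 0.331746… → 0.332.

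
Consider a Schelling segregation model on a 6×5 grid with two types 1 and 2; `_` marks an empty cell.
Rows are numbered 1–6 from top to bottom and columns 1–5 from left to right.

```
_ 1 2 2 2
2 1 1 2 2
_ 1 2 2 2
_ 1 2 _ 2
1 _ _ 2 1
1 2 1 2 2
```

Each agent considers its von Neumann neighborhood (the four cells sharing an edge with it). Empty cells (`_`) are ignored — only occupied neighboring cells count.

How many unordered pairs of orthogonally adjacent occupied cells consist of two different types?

13

Scan each occupied cell's neighbors to the right and below so each pair is counted once.
Row 1: 1(1,2)–2(1,3)≠ 1(1,2)–1(2,2)= 2(1,3)–2(1,4)= 2(1,3)–1(2,3)≠ 2(1,4)–2(1,5)= 2(1,4)–2(2,4)= 2(1,5)–2(2,5)=  → 2/7 unlike.
Row 2: 2(2,1)–1(2,2)≠ 1(2,2)–1(2,3)= 1(2,2)–1(3,2)= 1(2,3)–2(2,4)≠ 1(2,3)–2(3,3)≠ 2(2,4)–2(2,5)= 2(2,4)–2(3,4)= 2(2,5)–2(3,5)=  → 3/8 unlike.
Row 3: 1(3,2)–2(3,3)≠ 1(3,2)–1(4,2)= 2(3,3)–2(3,4)= 2(3,3)–2(4,3)= 2(3,4)–2(3,5)= 2(3,5)–2(4,5)=  → 1/6 unlike.
Row 4: 1(4,2)–2(4,3)≠ 2(4,5)–1(5,5)≠  → 2/2 unlike.
Row 5: 1(5,1)–1(6,1)= 2(5,4)–1(5,5)≠ 2(5,4)–2(6,4)= 1(5,5)–2(6,5)≠  → 2/4 unlike.
Row 6: 1(6,1)–2(6,2)≠ 2(6,2)–1(6,3)≠ 1(6,3)–2(6,4)≠ 2(6,4)–2(6,5)=  → 3/4 unlike.
Total adjacent occupied pairs: 31; unlike-type pairs: 13.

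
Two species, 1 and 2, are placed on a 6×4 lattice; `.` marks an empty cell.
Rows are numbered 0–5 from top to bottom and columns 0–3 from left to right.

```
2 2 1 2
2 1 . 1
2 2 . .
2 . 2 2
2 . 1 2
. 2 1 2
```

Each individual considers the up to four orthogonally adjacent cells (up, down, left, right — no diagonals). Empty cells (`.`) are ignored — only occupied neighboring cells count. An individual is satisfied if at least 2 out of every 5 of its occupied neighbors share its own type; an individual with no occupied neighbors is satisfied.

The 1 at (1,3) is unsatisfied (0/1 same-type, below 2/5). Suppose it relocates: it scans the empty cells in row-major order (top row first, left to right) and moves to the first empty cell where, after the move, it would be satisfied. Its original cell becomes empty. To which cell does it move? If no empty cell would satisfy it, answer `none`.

(1,2)

Vacating (1,3). Empty cells in order:
  (1,2): 2/2 same-type → satisfied — stop here.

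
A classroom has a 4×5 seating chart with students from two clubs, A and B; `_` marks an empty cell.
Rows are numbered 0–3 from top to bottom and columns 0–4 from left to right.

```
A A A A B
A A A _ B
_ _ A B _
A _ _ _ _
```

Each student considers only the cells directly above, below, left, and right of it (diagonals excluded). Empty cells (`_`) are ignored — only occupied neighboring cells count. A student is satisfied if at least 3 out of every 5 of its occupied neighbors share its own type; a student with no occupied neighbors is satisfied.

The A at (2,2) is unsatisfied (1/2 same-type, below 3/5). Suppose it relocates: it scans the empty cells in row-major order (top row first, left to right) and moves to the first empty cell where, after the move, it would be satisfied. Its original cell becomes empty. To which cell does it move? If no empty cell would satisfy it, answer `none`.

(2,0)

Vacating (2,2). Empty cells in order:
  (1,3): 2/4 same-type → still unsatisfied.
  (2,0): 2/2 same-type → satisfied — stop here.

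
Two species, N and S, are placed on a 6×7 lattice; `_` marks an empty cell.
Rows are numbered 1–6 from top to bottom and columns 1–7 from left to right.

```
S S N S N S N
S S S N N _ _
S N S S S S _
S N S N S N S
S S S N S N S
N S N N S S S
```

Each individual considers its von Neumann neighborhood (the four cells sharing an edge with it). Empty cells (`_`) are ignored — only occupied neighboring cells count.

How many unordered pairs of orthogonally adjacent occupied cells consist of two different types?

Scan each occupied cell's neighbors to the right and below so each pair is counted once.
From row 1: 7 unlike of 11 pairs (running 7/11).
From row 2: 4 unlike of 9 pairs (running 11/20).
From row 3: 4 unlike of 11 pairs (running 15/31).
From row 4: 7 unlike of 13 pairs (running 22/44).
From row 5: 7 unlike of 13 pairs (running 29/57).
From row 6: 3 unlike of 6 pairs (running 32/63).
Total adjacent occupied pairs: 63; unlike-type pairs: 32.

32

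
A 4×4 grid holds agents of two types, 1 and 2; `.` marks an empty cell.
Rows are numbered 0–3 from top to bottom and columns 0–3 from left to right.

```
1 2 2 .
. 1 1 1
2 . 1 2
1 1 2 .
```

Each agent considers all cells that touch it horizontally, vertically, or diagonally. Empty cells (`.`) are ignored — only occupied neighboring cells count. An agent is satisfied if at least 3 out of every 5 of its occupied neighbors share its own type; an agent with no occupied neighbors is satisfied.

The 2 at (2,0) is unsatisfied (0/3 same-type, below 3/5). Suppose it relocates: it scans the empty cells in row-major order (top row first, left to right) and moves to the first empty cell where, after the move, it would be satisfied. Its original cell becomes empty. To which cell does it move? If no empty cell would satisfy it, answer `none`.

Vacating (2,0). Empty cells in order:
  (0,3): 1/3 same-type → still unsatisfied.
  (1,0): 1/3 same-type → still unsatisfied.
  (2,1): 1/6 same-type → still unsatisfied.
  (3,3): 2/3 same-type → satisfied — stop here.

(3,3)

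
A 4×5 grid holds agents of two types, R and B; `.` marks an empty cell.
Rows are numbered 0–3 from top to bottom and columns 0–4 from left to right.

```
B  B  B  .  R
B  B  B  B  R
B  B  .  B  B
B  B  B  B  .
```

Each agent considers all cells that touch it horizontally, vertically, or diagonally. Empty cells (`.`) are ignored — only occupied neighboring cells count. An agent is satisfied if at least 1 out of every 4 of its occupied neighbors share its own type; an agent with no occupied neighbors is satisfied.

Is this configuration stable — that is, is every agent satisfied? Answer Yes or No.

(0,0)B 3/3 ✓
(0,1)B 5/5 ✓
(0,2)B 4/4 ✓
(0,4)R 1/2 ✓
(1,0)B 5/5 ✓
(1,1)B 7/7 ✓
(1,2)B 6/6 ✓
(1,3)B 4/6 ✓
(1,4)R 1/4 ✓
(2,0)B 5/5 ✓
(2,1)B 7/7 ✓
(2,3)B 5/6 ✓
(2,4)B 3/4 ✓
(3,0)B 3/3 ✓
(3,1)B 4/4 ✓
(3,2)B 4/4 ✓
(3,3)B 3/3 ✓
All meet the threshold, so the configuration is stable.

Yes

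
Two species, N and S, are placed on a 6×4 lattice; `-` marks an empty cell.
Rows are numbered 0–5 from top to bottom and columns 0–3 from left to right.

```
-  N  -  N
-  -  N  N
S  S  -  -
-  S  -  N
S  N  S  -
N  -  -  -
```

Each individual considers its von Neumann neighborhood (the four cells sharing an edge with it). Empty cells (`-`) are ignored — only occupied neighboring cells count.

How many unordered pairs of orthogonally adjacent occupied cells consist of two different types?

Scan each occupied cell's neighbors to the right and below so each pair is counted once.
Row 0: N(0,3)–N(1,3)=  → 0/1 unlike.
Row 1: N(1,2)–N(1,3)=  → 0/1 unlike.
Row 2: S(2,0)–S(2,1)= S(2,1)–S(3,1)=  → 0/2 unlike.
Row 3: S(3,1)–N(4,1)≠  → 1/1 unlike.
Row 4: S(4,0)–N(4,1)≠ S(4,0)–N(5,0)≠ N(4,1)–S(4,2)≠  → 3/3 unlike.
Total adjacent occupied pairs: 8; unlike-type pairs: 4.

4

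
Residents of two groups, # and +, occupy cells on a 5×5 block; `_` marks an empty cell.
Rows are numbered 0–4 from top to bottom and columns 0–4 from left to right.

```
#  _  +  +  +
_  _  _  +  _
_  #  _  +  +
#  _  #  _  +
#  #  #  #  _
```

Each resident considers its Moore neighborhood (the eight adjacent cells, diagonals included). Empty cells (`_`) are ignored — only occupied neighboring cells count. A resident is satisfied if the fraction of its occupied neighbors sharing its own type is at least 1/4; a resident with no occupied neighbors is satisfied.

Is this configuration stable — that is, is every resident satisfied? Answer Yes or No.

Yes

(0,0)# 0/0 ✓
(0,2)+ 2/2 ✓
(0,3)+ 3/3 ✓
(0,4)+ 2/2 ✓
(1,3)+ 5/5 ✓
(2,1)# 2/2 ✓
(2,3)+ 3/4 ✓
(2,4)+ 3/3 ✓
(3,0)# 3/3 ✓
(3,2)# 4/5 ✓
(3,4)+ 2/3 ✓
(4,0)# 2/2 ✓
(4,1)# 4/4 ✓
(4,2)# 3/3 ✓
(4,3)# 2/3 ✓
All meet the threshold, so the configuration is stable.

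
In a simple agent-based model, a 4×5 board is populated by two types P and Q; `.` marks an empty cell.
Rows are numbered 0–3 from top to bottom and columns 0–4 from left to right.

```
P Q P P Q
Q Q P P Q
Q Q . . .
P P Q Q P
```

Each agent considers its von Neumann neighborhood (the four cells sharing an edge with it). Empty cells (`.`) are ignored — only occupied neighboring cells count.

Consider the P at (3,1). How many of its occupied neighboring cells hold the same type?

Occupied neighbors of (3,1): (2,1)=Q, (3,0)=P, (3,2)=Q.
Same type (P): 1 of 3.

1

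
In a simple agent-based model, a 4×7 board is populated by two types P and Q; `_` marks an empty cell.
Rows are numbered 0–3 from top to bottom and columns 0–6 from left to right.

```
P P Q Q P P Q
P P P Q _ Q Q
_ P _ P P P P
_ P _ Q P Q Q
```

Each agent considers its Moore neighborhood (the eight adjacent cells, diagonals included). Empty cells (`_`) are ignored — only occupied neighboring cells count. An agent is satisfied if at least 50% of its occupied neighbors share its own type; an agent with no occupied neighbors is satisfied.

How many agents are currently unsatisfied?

12

Row 0: (0,0)P 3/3 satisfied · (0,1)P 4/5 satisfied · (0,2)Q 2/5 not · (0,3)Q 2/4 satisfied · (0,4)P 1/4 not · (0,5)P 1/4 not · (0,6)Q 2/3 satisfied
Row 1: (1,0)P 4/4 satisfied · (1,1)P 5/6 satisfied · (1,2)P 4/7 satisfied · (1,3)Q 2/6 not · (1,5)Q 2/7 not · (1,6)Q 2/5 not
Row 2: (2,1)P 4/4 satisfied · (2,3)P 3/5 satisfied · (2,4)P 3/7 not · (2,5)P 3/7 not · (2,6)P 1/5 not
Row 3: (3,1)P 1/1 satisfied · (3,3)Q 0/3 not · (3,4)P 3/5 satisfied · (3,5)Q 1/5 not · (3,6)Q 1/3 not
Unsatisfied: (0,2), (0,4), (0,5), (1,3), (1,5), (1,6), (2,4), (2,5), (2,6), (3,3), (3,5), (3,6) — 12 in total.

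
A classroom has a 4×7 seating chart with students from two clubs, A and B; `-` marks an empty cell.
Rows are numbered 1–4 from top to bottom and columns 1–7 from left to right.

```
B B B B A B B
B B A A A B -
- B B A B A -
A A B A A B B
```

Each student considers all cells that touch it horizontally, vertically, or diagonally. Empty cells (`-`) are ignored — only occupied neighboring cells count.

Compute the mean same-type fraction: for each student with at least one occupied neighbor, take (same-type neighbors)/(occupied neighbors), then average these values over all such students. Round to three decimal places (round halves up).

0.536

Row 1: (1,1)B 3/3 · (1,2)B 4/5 · (1,3)B 3/5 · (1,4)B 1/5 · (1,5)A 2/5 · (1,6)B 2/4 · (1,7)B 2/2
Row 2: (2,1)B 4/4 · (2,2)B 6/7 · (2,3)A 2/8 · (2,4)A 4/8 · (2,5)A 4/8 · (2,6)B 3/6
Row 3: (3,2)B 4/7 · (3,3)B 3/8 · (3,4)A 5/8 · (3,5)B 2/8 · (3,6)A 2/6
Row 4: (4,1)A 1/2 · (4,2)A 1/4 · (4,3)B 2/5 · (4,4)A 2/5 · (4,5)A 3/5 · (4,6)B 2/4 · (4,7)B 1/2
Sum over 25 students: 3/3 + 4/5 + 3/5 + 1/5 + 2/5 + 2/4 + 2/2 + 4/4 + 6/7 + 2/8 + 4/8 + 4/8 + 3/6 + 4/7 + 3/8 + 5/8 + 2/8 + 2/6 + 1/2 + 1/4 + 2/5 + 2/5 + 3/5 + 2/4 + 1/2 = 5633/420; mean = 5633/420 ÷ 25 = 5633/10500 = 0.536476… → 0.536.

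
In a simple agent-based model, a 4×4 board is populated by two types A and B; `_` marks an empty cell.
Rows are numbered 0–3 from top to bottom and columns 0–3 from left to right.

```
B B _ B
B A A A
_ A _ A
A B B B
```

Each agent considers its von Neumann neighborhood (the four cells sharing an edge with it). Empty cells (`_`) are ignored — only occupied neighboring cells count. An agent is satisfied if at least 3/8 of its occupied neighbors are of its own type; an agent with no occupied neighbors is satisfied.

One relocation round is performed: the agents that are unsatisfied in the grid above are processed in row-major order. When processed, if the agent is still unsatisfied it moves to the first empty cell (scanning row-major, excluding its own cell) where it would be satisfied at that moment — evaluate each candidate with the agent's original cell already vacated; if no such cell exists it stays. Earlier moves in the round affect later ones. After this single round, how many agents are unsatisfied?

Initially unsatisfied (in order): (0,3), (3,0), (3,1).
  (0,3) → (0,2).
  (3,0) → (0,3).
  (3,1): now satisfied by earlier moves; stays.
Resulting grid:
B B B A
B A A A
_ A _ A
_ B B B
Unsatisfied now: (0,2).

1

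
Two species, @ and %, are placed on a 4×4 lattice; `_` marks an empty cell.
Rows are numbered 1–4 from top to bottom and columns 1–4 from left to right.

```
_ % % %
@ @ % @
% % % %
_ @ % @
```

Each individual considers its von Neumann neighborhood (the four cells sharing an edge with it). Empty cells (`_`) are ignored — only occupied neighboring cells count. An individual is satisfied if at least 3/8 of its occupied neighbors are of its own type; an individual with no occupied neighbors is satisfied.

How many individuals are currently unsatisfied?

6

(1,2)% 1/2 ok
(1,3)% 3/3 ok
(1,4)% 1/2 ok
(2,1)@ 1/2 ok
(2,2)@ 1/4 unhappy
(2,3)% 2/4 ok
(2,4)@ 0/3 unhappy
(3,1)% 1/2 ok
(3,2)% 2/4 ok
(3,3)% 4/4 ok
(3,4)% 1/3 unhappy
(4,2)@ 0/2 unhappy
(4,3)% 1/3 unhappy
(4,4)@ 0/2 unhappy
Unsatisfied: (2,2), (2,4), (3,4), (4,2), (4,3), (4,4) — 6 in total.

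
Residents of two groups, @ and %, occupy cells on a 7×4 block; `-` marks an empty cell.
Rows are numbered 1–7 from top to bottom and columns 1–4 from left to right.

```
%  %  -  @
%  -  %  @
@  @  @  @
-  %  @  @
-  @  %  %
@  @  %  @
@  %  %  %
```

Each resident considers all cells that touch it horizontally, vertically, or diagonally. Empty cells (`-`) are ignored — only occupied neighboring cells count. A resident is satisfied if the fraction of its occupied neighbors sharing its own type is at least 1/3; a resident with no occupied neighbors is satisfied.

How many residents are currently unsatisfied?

(1,1)% 2/2 ✓
(1,2)% 3/3 ✓
(1,4)@ 1/2 ✓
(2,1)% 2/4 ✓
(2,3)% 1/6 ✗
(2,4)@ 3/4 ✓
(3,1)@ 1/3 ✓
(3,2)@ 3/6 ✓
(3,3)@ 5/7 ✓
(3,4)@ 4/5 ✓
(4,2)% 1/6 ✗
(4,3)@ 5/8 ✓
(4,4)@ 3/5 ✓
(5,2)@ 3/6 ✓
(5,3)% 3/8 ✓
(5,4)% 2/5 ✓
(6,1)@ 3/4 ✓
(6,2)@ 3/7 ✓
(6,3)% 5/8 ✓
(6,4)@ 0/5 ✗
(7,1)@ 2/3 ✓
(7,2)% 2/5 ✓
(7,3)% 3/5 ✓
(7,4)% 2/3 ✓
Unsatisfied: (2,3), (4,2), (6,4) — 3 in total.

3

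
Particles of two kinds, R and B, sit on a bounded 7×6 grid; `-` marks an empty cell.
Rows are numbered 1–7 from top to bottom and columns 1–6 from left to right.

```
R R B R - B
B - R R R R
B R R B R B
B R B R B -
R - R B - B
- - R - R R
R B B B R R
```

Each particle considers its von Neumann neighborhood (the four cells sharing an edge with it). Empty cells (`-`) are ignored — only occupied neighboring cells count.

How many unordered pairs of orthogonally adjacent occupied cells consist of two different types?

Scan each occupied cell's neighbors to the right and below so each pair is counted once.
From row 1: 5 unlike of 7 pairs (running 5/7).
From row 2: 2 unlike of 8 pairs (running 7/15).
From row 3: 7 unlike of 10 pairs (running 14/25).
From row 4: 7 unlike of 7 pairs (running 21/32).
From row 5: 2 unlike of 3 pairs (running 23/35).
From row 6: 1 unlike of 4 pairs (running 24/39).
From row 7: 2 unlike of 5 pairs (running 26/44).
Total adjacent occupied pairs: 44; unlike-type pairs: 26.

26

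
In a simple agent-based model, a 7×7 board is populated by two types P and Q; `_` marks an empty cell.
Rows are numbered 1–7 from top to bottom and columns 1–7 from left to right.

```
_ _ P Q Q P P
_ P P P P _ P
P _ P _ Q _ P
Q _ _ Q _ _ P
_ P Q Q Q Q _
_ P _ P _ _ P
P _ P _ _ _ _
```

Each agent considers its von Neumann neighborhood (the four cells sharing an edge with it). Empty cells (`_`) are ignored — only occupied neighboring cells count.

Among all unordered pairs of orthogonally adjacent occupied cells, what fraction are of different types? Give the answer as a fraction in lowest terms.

8/23

Scan each occupied cell's neighbors to the right and below so each pair is counted once.
From row 1: 4 unlike of 8 pairs (running 4/8).
From row 2: 1 unlike of 6 pairs (running 5/14).
From row 3: 1 unlike of 2 pairs (running 6/16).
From row 4: 0 unlike of 1 pairs (running 6/17).
From row 5: 2 unlike of 6 pairs (running 8/23).
Total adjacent occupied pairs: 23; unlike-type pairs: 8.
8/23 is already in lowest terms.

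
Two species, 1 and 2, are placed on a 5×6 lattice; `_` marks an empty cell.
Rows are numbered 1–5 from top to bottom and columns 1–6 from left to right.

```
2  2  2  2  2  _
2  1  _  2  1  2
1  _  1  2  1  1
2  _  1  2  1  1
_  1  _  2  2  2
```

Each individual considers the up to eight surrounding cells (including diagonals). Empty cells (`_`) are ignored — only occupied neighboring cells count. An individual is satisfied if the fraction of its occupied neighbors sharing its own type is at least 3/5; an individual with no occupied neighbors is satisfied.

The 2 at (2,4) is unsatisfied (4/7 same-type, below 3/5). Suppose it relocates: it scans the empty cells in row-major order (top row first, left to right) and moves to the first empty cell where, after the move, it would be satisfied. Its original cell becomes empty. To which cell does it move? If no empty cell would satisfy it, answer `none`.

(1,6)

Vacating (2,4). Empty cells in order:
  (1,6): 2/3 same-type → satisfied — stop here.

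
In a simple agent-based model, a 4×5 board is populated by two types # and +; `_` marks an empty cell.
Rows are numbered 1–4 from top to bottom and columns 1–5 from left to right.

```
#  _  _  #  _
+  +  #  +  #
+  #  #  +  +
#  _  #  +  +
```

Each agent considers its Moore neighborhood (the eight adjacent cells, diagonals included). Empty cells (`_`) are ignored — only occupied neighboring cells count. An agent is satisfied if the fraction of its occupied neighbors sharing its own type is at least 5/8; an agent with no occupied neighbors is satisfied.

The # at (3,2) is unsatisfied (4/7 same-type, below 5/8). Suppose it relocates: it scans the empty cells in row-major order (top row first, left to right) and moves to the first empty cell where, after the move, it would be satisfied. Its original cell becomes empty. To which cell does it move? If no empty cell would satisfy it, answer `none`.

(1,5)

Vacating (3,2). Empty cells in order:
  (1,2): 2/4 same-type → still unsatisfied.
  (1,3): 2/4 same-type → still unsatisfied.
  (1,5): 2/3 same-type → satisfied — stop here.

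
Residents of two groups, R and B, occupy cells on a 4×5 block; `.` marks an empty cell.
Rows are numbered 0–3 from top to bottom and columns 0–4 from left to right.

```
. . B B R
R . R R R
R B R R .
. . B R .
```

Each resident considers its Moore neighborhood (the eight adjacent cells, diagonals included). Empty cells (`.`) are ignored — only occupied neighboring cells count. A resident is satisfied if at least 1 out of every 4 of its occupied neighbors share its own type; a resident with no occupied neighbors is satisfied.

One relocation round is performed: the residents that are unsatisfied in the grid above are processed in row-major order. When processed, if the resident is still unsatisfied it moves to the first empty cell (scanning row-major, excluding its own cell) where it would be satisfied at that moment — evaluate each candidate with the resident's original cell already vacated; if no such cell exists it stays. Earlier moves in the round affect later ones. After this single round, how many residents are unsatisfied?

1

Initially unsatisfied (in order): (0,3), (2,1).
  (0,3) → (0,1).
  (2,1) → (0,0).
Resulting grid:
B B B . R
R . R R R
R . R R .
. . B R .
Unsatisfied now: (3,2).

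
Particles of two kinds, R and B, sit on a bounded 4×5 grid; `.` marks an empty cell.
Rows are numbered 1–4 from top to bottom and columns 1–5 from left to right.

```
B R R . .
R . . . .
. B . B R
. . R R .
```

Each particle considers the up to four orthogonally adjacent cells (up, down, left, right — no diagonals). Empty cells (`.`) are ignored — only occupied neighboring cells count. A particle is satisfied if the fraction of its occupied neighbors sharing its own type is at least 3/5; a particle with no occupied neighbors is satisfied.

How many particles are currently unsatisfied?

6

(1,1)B 0/2 ✗
(1,2)R 1/2 ✗
(1,3)R 1/1 ✓
(2,1)R 0/1 ✗
(3,2)B 0/0 ✓
(3,4)B 0/2 ✗
(3,5)R 0/1 ✗
(4,3)R 1/1 ✓
(4,4)R 1/2 ✗
Unsatisfied: (1,1), (1,2), (2,1), (3,4), (3,5), (4,4) — 6 in total.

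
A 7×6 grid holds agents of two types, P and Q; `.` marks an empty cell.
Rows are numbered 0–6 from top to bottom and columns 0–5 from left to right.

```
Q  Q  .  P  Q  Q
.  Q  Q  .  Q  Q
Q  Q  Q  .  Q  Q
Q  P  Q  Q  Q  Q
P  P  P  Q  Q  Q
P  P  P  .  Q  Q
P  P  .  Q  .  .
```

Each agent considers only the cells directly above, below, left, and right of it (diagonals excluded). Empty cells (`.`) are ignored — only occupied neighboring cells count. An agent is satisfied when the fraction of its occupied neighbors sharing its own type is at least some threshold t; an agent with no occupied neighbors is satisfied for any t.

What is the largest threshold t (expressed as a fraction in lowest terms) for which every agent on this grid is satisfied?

(0,0)Q 1/1
(0,1)Q 2/2
(0,3)P 0/1
(0,4)Q 2/3
(0,5)Q 2/2
(1,1)Q 3/3
(1,2)Q 2/2
(1,4)Q 3/3
(1,5)Q 3/3
(2,0)Q 2/2
(2,1)Q 3/4
(2,2)Q 3/3
(2,4)Q 3/3
(2,5)Q 3/3
(3,0)Q 1/3
(3,1)P 1/4
(3,2)Q 2/4
(3,3)Q 3/3
(3,4)Q 4/4
(3,5)Q 3/3
(4,0)P 2/3
(4,1)P 4/4
(4,2)P 2/4
(4,3)Q 2/3
(4,4)Q 4/4
(4,5)Q 3/3
(5,0)P 3/3
(5,1)P 4/4
(5,2)P 2/2
(5,4)Q 2/2
(5,5)Q 2/2
(6,0)P 2/2
(6,1)P 2/2
(6,3)Q — no occupied neighbors
The smallest same-type fraction is 0/1 at (0,3), which reduces to 0/1. Any threshold above that leaves this agent unsatisfied.

0/1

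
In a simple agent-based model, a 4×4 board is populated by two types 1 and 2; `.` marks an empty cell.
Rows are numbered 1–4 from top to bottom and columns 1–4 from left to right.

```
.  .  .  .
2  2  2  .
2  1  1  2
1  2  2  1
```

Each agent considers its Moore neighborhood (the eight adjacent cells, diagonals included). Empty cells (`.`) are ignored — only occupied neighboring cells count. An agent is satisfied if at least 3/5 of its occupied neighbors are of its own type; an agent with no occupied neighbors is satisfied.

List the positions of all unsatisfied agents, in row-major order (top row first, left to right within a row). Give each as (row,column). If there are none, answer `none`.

Row 2: (2,1)2 2/3 ✓ · (2,2)2 3/5 ✓ · (2,3)2 2/4 ✗
Row 3: (3,1)2 3/5 ✓ · (3,2)1 2/8 ✗ · (3,3)1 2/7 ✗ · (3,4)2 2/4 ✗
Row 4: (4,1)1 1/3 ✗ · (4,2)2 2/5 ✗ · (4,3)2 2/5 ✗ · (4,4)1 1/3 ✗

(2,3), (3,2), (3,3), (3,4), (4,1), (4,2), (4,3), (4,4)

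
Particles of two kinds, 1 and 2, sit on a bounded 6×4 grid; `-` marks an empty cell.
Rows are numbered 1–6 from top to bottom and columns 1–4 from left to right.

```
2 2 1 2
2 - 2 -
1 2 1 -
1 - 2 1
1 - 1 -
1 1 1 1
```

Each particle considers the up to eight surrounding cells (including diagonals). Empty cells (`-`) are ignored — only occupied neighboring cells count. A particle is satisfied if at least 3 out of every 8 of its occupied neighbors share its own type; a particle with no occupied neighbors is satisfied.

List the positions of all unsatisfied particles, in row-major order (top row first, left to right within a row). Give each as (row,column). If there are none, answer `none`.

(1,3), (3,1), (3,3), (4,3)

Row 1: (1,1)2 2/2 ok · (1,2)2 3/4 ok · (1,3)1 0/3 unhappy · (1,4)2 1/2 ok
Row 2: (2,1)2 3/4 ok · (2,3)2 3/5 ok
Row 3: (3,1)1 1/3 unhappy · (3,2)2 3/6 ok · (3,3)1 1/4 unhappy
Row 4: (4,1)1 2/3 ok · (4,3)2 1/4 unhappy · (4,4)1 2/3 ok
Row 5: (5,1)1 3/3 ok · (5,3)1 4/5 ok
Row 6: (6,1)1 2/2 ok · (6,2)1 4/4 ok · (6,3)1 3/3 ok · (6,4)1 2/2 ok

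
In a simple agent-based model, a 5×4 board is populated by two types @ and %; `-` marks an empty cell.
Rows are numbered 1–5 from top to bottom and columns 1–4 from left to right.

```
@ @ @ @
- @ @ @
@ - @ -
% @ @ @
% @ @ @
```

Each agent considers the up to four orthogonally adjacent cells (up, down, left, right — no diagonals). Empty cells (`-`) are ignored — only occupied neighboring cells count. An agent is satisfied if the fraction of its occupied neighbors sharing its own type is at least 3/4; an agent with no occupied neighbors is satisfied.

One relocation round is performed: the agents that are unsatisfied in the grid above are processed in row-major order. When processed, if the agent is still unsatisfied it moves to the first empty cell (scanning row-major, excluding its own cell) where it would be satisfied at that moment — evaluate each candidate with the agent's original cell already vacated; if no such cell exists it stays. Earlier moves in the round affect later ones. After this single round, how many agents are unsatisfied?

Initially unsatisfied (in order): (3,1), (4,1), (4,2), (5,1), (5,2).
  (3,1) → (2,1).
  (4,1): no empty cell satisfies it; stays.
  (4,2) → (3,2).
  (5,1): no empty cell satisfies it; stays.
  (5,2) → (3,4).
Resulting grid:
@ @ @ @
@ @ @ @
- @ @ @
% - @ @
% - @ @
All satisfied now.

0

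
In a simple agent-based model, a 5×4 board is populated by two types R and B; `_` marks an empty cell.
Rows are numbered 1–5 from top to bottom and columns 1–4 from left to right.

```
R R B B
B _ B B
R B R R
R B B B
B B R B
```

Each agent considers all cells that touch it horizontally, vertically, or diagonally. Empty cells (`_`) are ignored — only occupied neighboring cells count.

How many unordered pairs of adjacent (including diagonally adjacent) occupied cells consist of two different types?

Scan each occupied cell's neighbors to the right and below (and the two forward diagonals) so each pair is counted once.
Row 1: R(1,1)–R(1,2)= R(1,1)–B(2,1)≠ R(1,2)–B(1,3)≠ R(1,2)–B(2,3)≠ R(1,2)–B(2,1)≠ B(1,3)–B(1,4)= B(1,3)–B(2,3)= B(1,3)–B(2,4)= B(1,4)–B(2,4)= B(1,4)–B(2,3)=  → 4/10 unlike.
Row 2: B(2,1)–R(3,1)≠ B(2,1)–B(3,2)= B(2,3)–B(2,4)= B(2,3)–R(3,3)≠ B(2,3)–R(3,4)≠ B(2,3)–B(3,2)= B(2,4)–R(3,4)≠ B(2,4)–R(3,3)≠  → 5/8 unlike.
Row 3: R(3,1)–B(3,2)≠ R(3,1)–R(4,1)= R(3,1)–B(4,2)≠ B(3,2)–R(3,3)≠ B(3,2)–B(4,2)= B(3,2)–B(4,3)= B(3,2)–R(4,1)≠ R(3,3)–R(3,4)= R(3,3)–B(4,3)≠ R(3,3)–B(4,4)≠ R(3,3)–B(4,2)≠ R(3,4)–B(4,4)≠ R(3,4)–B(4,3)≠  → 9/13 unlike.
Row 4: R(4,1)–B(4,2)≠ R(4,1)–B(5,1)≠ R(4,1)–B(5,2)≠ B(4,2)–B(4,3)= B(4,2)–B(5,2)= B(4,2)–R(5,3)≠ B(4,2)–B(5,1)= B(4,3)–B(4,4)= B(4,3)–R(5,3)≠ B(4,3)–B(5,4)= B(4,3)–B(5,2)= B(4,4)–B(5,4)= B(4,4)–R(5,3)≠  → 6/13 unlike.
Row 5: B(5,1)–B(5,2)= B(5,2)–R(5,3)≠ R(5,3)–B(5,4)≠  → 2/3 unlike.
Total adjacent occupied pairs: 47; unlike-type pairs: 26.

26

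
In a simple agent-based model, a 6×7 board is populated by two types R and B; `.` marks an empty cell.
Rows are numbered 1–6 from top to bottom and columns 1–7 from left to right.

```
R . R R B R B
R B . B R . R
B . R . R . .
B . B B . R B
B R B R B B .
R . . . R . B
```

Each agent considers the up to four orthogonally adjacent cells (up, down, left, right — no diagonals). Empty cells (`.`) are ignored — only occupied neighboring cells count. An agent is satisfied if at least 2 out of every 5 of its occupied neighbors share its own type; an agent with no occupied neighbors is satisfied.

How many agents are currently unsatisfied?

19

Row 1: (1,1)R 1/1 ✓ · (1,3)R 1/1 ✓ · (1,4)R 1/3 ✗ · (1,5)B 0/3 ✗ · (1,6)R 0/2 ✗ · (1,7)B 0/2 ✗
Row 2: (2,1)R 1/3 ✗ · (2,2)B 0/1 ✗ · (2,4)B 0/2 ✗ · (2,5)R 1/3 ✗ · (2,7)R 0/1 ✗
Row 3: (3,1)B 1/2 ✓ · (3,3)R 0/1 ✗ · (3,5)R 1/1 ✓
Row 4: (4,1)B 2/2 ✓ · (4,3)B 2/3 ✓ · (4,4)B 1/2 ✓ · (4,6)R 0/2 ✗ · (4,7)B 0/1 ✗
Row 5: (5,1)B 1/3 ✗ · (5,2)R 0/2 ✗ · (5,3)B 1/3 ✗ · (5,4)R 0/3 ✗ · (5,5)B 1/3 ✗ · (5,6)B 1/2 ✓
Row 6: (6,1)R 0/1 ✗ · (6,5)R 0/1 ✗ · (6,7)B 0/0 ✓
Unsatisfied: (1,4), (1,5), (1,6), (1,7), (2,1), (2,2), (2,4), (2,5), (2,7), (3,3), (4,6), (4,7), (5,1), (5,2), (5,3), (5,4), (5,5), (6,1), (6,5) — 19 in total.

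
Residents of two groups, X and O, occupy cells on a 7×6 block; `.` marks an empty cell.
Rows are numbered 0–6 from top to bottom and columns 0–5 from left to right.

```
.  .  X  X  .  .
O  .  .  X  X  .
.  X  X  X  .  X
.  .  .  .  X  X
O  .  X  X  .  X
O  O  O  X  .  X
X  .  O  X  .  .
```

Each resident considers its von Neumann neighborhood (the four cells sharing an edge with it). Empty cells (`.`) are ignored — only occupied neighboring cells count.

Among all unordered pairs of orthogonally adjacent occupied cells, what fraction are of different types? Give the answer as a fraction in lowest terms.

4/21

Scan each occupied cell's neighbors to the right and below so each pair is counted once.
Row 0: X(0,2)–X(0,3)= X(0,3)–X(1,3)=  → 0/2 unlike.
Row 1: X(1,3)–X(1,4)= X(1,3)–X(2,3)=  → 0/2 unlike.
Row 2: X(2,1)–X(2,2)= X(2,2)–X(2,3)= X(2,5)–X(3,5)=  → 0/3 unlike.
Row 3: X(3,4)–X(3,5)= X(3,5)–X(4,5)=  → 0/2 unlike.
Row 4: O(4,0)–O(5,0)= X(4,2)–X(4,3)= X(4,2)–O(5,2)≠ X(4,3)–X(5,3)= X(4,5)–X(5,5)=  → 1/5 unlike.
Row 5: O(5,0)–O(5,1)= O(5,0)–X(6,0)≠ O(5,1)–O(5,2)= O(5,2)–X(5,3)≠ O(5,2)–O(6,2)= X(5,3)–X(6,3)=  → 2/6 unlike.
Row 6: O(6,2)–X(6,3)≠  → 1/1 unlike.
Total adjacent occupied pairs: 21; unlike-type pairs: 4.
4/21 is already in lowest terms.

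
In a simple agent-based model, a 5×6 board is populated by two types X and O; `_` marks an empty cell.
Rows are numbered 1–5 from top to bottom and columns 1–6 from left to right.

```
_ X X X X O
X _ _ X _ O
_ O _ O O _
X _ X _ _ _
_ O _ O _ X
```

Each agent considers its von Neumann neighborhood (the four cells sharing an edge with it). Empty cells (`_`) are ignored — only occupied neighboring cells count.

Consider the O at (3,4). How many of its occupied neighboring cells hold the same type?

1

Occupied neighbors of (3,4): (2,4)=X, (3,5)=O.
Same type (O): 1 of 2.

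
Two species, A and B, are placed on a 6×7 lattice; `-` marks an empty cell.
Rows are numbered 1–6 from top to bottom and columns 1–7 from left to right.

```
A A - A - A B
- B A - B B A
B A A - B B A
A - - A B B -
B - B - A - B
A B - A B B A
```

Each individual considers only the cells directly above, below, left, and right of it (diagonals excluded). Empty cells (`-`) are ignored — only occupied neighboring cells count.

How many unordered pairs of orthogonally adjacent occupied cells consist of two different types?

19

Scan each occupied cell's neighbors to the right and below so each pair is counted once.
From row 1: 4 unlike of 5 pairs (running 4/5).
From row 2: 3 unlike of 8 pairs (running 7/13).
From row 3: 3 unlike of 7 pairs (running 10/20).
From row 4: 3 unlike of 4 pairs (running 13/24).
From row 5: 3 unlike of 3 pairs (running 16/27).
From row 6: 3 unlike of 4 pairs (running 19/31).
Total adjacent occupied pairs: 31; unlike-type pairs: 19.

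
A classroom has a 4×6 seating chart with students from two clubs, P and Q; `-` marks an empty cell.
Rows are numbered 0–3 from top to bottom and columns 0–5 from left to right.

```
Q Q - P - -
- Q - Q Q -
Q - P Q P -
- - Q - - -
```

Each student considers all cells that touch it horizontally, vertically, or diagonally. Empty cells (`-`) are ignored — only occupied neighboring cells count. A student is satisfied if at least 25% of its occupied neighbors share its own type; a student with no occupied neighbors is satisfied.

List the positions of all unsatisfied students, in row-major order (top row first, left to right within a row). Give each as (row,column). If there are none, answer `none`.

(0,0)Q 2/2 ok
(0,1)Q 2/2 ok
(0,3)P 0/2 unhappy
(1,1)Q 3/4 ok
(1,3)Q 2/5 ok
(1,4)Q 2/4 ok
(2,0)Q 1/1 ok
(2,2)P 0/4 unhappy
(2,3)Q 3/5 ok
(2,4)P 0/3 unhappy
(3,2)Q 1/2 ok

(0,3), (2,2), (2,4)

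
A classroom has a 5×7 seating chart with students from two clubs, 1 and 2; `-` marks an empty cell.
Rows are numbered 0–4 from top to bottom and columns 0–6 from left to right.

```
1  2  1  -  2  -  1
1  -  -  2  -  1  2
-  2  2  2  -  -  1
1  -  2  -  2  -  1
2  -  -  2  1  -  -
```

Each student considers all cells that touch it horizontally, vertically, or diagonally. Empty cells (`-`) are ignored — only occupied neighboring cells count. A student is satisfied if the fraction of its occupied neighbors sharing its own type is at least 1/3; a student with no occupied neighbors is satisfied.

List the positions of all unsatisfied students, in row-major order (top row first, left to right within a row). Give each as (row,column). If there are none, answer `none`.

(0,0)1 1/2 ok
(0,1)2 0/3 unhappy
(0,2)1 0/2 unhappy
(0,4)2 1/2 ok
(0,6)1 1/2 ok
(1,0)1 1/3 ok
(1,3)2 3/4 ok
(1,5)1 2/4 ok
(1,6)2 0/3 unhappy
(2,1)2 2/4 ok
(2,2)2 4/4 ok
(2,3)2 4/4 ok
(2,6)1 2/3 ok
(3,0)1 0/2 unhappy
(3,2)2 4/4 ok
(3,4)2 2/3 ok
(3,6)1 1/1 ok
(4,0)2 0/1 unhappy
(4,3)2 2/3 ok
(4,4)1 0/2 unhappy

(0,1), (0,2), (1,6), (3,0), (4,0), (4,4)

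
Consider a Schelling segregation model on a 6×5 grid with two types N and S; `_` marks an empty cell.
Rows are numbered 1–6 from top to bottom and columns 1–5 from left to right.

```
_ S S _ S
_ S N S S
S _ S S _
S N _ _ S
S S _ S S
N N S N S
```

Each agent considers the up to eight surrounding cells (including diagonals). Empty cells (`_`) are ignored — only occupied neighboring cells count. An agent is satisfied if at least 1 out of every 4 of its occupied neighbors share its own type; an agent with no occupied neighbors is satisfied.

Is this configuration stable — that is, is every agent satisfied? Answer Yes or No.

No

Row 1: (1,2)S 2/3 ✓ · (1,3)S 3/4 ✓ · (1,5)S 2/2 ✓
Row 2: (2,2)S 4/5 ✓ · (2,3)N 0/6 ✗ · (2,4)S 5/6 ✓ · (2,5)S 3/3 ✓
Row 3: (3,1)S 2/3 ✓ · (3,3)S 3/5 ✓ · (3,4)S 4/5 ✓
Row 4: (4,1)S 3/4 ✓ · (4,2)N 0/5 ✗ · (4,5)S 3/3 ✓
Row 5: (5,1)S 2/5 ✓ · (5,2)S 3/6 ✓ · (5,4)S 4/5 ✓ · (5,5)S 3/4 ✓
Row 6: (6,1)N 1/3 ✓ · (6,2)N 1/4 ✓ · (6,3)S 2/4 ✓ · (6,4)N 0/4 ✗ · (6,5)S 2/3 ✓
For instance (2,3) has only 0/6 same-type neighbors, below 1/4.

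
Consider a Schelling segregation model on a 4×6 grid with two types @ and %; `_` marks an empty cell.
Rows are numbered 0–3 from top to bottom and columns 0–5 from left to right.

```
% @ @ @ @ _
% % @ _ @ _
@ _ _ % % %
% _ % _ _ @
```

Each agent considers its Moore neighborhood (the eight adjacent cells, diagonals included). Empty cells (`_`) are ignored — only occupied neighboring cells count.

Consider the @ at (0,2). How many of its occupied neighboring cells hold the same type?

Occupied neighbors of (0,2): (0,1)=@, (0,3)=@, (1,1)=%, (1,2)=@.
Same type (@): 3 of 4.

3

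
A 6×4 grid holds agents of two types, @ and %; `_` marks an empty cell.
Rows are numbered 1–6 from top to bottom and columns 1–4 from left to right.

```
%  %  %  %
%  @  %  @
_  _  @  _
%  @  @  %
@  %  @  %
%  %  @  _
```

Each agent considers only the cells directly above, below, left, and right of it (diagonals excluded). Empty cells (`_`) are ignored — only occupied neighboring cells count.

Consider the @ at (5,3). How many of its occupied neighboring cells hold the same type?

Occupied neighbors of (5,3): (4,3)=@, (6,3)=@, (5,2)=%, (5,4)=%.
Same type (@): 2 of 4.

2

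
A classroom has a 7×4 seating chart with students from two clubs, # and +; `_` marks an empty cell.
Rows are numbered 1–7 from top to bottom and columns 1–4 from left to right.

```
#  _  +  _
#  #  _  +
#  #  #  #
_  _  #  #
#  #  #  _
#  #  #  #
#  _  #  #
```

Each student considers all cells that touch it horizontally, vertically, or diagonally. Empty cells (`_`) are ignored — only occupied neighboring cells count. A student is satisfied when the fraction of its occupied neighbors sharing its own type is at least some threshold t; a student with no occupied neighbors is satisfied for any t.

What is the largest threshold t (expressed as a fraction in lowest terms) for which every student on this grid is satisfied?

(1,1)# 2/2
(1,3)+ 1/2
(2,1)# 4/4
(2,2)# 5/6
(2,4)+ 1/3
(3,1)# 3/3
(3,2)# 5/5
(3,3)# 5/6
(3,4)# 3/4
(4,3)# 6/6
(4,4)# 4/4
(5,1)# 3/3
(5,2)# 6/6
(5,3)# 6/6
(6,1)# 4/4
(6,2)# 7/7
(6,3)# 6/6
(6,4)# 4/4
(7,1)# 2/2
(7,3)# 4/4
(7,4)# 3/3
The smallest same-type fraction is 1/3 at (2,4), which reduces to 1/3. Any threshold above that leaves this student unsatisfied.

1/3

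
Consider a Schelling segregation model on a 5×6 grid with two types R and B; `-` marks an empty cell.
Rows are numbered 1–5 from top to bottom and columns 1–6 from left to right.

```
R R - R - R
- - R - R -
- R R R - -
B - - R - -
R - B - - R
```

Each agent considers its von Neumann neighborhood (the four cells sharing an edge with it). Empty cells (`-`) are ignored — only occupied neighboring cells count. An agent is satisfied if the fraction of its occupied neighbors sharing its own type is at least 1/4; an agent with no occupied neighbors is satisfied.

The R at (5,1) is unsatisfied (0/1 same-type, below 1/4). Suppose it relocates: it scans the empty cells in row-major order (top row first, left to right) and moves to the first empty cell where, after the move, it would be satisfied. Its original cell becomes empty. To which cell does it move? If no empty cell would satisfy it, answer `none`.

(1,3)

Vacating (5,1). Empty cells in order:
  (1,3): 3/3 same-type → satisfied — stop here.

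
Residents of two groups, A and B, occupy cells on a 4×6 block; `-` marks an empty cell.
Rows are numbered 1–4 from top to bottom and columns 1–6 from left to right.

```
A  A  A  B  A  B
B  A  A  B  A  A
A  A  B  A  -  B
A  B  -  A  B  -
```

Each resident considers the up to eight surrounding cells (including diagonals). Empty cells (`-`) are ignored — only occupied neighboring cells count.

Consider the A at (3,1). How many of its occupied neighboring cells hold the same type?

3

Occupied neighbors of (3,1): (2,1)=B, (2,2)=A, (3,2)=A, (4,1)=A, (4,2)=B.
Same type (A): 3 of 5.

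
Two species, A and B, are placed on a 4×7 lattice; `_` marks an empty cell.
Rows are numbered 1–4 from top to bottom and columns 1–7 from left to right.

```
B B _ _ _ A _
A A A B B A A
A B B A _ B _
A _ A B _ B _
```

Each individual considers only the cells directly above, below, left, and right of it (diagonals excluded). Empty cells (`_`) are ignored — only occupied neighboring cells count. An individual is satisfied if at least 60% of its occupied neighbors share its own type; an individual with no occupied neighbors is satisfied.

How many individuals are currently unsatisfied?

13

Row 1: (1,1)B 1/2 ✗ · (1,2)B 1/2 ✗ · (1,6)A 1/1 ✓
Row 2: (2,1)A 2/3 ✓ · (2,2)A 2/4 ✗ · (2,3)A 1/3 ✗ · (2,4)B 1/3 ✗ · (2,5)B 1/2 ✗ · (2,6)A 2/4 ✗ · (2,7)A 1/1 ✓
Row 3: (3,1)A 2/3 ✓ · (3,2)B 1/3 ✗ · (3,3)B 1/4 ✗ · (3,4)A 0/3 ✗ · (3,6)B 1/2 ✗
Row 4: (4,1)A 1/1 ✓ · (4,3)A 0/2 ✗ · (4,4)B 0/2 ✗ · (4,6)B 1/1 ✓
Unsatisfied: (1,1), (1,2), (2,2), (2,3), (2,4), (2,5), (2,6), (3,2), (3,3), (3,4), (3,6), (4,3), (4,4) — 13 in total.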